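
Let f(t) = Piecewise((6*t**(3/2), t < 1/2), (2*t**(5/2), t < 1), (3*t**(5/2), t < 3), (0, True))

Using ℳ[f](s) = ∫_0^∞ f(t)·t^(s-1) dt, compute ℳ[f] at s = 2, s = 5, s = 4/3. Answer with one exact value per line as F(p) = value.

integrate the 3 segments split at 1/2, 1, then add the results
the [0, 1/2) slice contributes ∫ 6*t**(3/2)·t^(s-1) dt
for t in [1/2, 1): the term is ∫ 2*t**(5/2)·t^(s-1)
on [1, 3): add ∫ 3*t**(5/2)·t^(s-1) dt

F(2) = -2/9 + 47*sqrt(2)/504 + 54*sqrt(3)
F(5) = -2/15 + 77*sqrt(2)/12480 + 4374*sqrt(3)/5
F(4/3) = -6/23 + 363*2**(1/6)/1564 + 486*3**(5/6)/23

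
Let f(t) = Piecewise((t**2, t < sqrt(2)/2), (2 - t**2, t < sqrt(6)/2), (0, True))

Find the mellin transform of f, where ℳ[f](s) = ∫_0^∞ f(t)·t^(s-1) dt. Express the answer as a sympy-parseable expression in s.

peel off the power substitution: t on [0, 1/2); 2 - t on [1/2, 3/2)
the 2 pieces separated at sqrt(2)/2 each add one integral
on [0, sqrt(2)/2): add ∫ t**2·t^(s-1) dt
for t in [sqrt(2)/2, sqrt(6)/2): the term is ∫ (2 - t**2)·t^(s-1)

(3**(s/2)*s/2 + 4*3**(s/2) - s - 4)/(2*2**(s/2)*s*(s/2 + 1))
  Re(s) > -2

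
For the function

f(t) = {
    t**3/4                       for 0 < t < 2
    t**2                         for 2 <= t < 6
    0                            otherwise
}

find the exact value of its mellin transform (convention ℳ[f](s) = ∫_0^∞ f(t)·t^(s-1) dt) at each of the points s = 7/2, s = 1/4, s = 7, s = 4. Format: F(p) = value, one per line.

F(7/2) = -480*sqrt(2)/143 + 15552*sqrt(6)/11
F(1/4) = -136*2**(1/4)/117 + 16*6**(1/4)
F(7) = 50387072/45
F(4) = 163168/21

remove the shared t-power first: t**2/4 on [0, 2); t on [2, 6)
undo the common scale on t: t**2 on [0, 1); 2*t on [1, 3)
remove the shared t-power first: t**(3/2) on [0, 1); 2*sqrt(t) on [1, 3)
cuts at 2: linearity sums the 2 kernel integrals
∫ over [0, 2) of t**3/4·t^(s-1) joins the sum
segment [2, 6) carries t**2; integrate it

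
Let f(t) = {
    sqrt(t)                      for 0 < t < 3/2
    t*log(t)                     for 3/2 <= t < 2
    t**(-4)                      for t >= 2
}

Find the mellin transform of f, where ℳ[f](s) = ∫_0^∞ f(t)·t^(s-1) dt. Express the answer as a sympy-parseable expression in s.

(-32*2**(2*s)*(s - 4)*(2*s + 1) + 3**s*s*(s - 4)*(2*s + 1)*(-24*log(3) + 24*log(2)) + 3**s*(s - 4)*(2*s + 1)*(-24*log(3) + 24*log(2)) + 24*3**s*(s - 4)*(2*s + 1) + 16*3**s*sqrt(6)*(s - 4)*(s**2 + 2*s + 1) + 32*4**s*s*(s - 4)*(2*s + 1)*log(2) + 32*4**s*(s - 4)*(2*s + 1)*log(2) - 4**s*(2*s + 1)*(s**2 + 2*s + 1))/(16*2**s*(s - 4)*(2*s + 1)*(s**2 + 2*s + 1))
  -1/2 < Re(s) < 4

the 3 pieces separated at 3/2, 2 each add one integral
∫ sqrt(t)·t^(s-1) over [0, 3/2)
[3/2, 2) adds the kernel integral of t*log(t)
segment [2, ∞) carries t**(-4); integrate it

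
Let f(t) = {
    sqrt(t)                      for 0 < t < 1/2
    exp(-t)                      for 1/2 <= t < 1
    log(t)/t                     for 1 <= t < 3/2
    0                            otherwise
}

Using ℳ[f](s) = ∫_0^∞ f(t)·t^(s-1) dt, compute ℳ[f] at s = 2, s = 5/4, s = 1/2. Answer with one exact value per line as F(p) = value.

F(2) = -2*exp(-1) - 1/2 + sqrt(2)/20 + log(205891132094649/1073741824)/20 + 3*exp(-1/2)/2
F(5/4) = -8*2**(3/4)*3**(1/4) - uppergamma(5/4, 1) + 2**(1/4)/7 + uppergamma(5/4, 1/2) + log(3**(2*2**(3/4)*3**(1/4))/2**(2*2**(3/4)*3**(1/4))) + 16
F(1/2) = -4*sqrt(6)/3 + log(2**(2*sqrt(6)/3)/3**(2*sqrt(6)/3)) - sqrt(pi)*erfc(1) + sqrt(pi)*erfc(sqrt(2)/2) + 9/2

summing 3 kernel integrals split by 1/2, 1 yields ℳ[f](s)
piece [0, 1/2): integrate sqrt(t) against the kernel
on [1/2, 1) integrate f = exp(-t) against the kernel
on [1, 3/2) integrate f = log(t)/t against the kernel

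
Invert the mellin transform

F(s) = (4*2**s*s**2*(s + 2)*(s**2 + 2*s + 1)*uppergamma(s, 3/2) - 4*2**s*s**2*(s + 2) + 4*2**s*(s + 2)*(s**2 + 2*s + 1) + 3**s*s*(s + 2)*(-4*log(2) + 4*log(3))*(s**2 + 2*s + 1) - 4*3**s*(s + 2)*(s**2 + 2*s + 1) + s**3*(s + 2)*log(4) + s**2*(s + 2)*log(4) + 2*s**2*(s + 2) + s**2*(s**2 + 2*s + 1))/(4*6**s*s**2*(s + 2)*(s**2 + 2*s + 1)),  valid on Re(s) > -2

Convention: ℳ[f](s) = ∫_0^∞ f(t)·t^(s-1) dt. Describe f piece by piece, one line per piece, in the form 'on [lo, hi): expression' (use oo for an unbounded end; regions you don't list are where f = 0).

remove the common scale on t first: t**2 on [0, 1/2); t*log(t) on [1/2, 1); log(t) on [1, 3/2); …
treat the 4 regions marked off by 1/6, 1/3, 1/2 separately and sum
[0, 1/6) adds the kernel integral of 9*t**2
piece [1/6, 1/3): integrate 3*t*log(3*t) against the kernel
∫ log(3*t)·t^(s-1) over [1/3, 1/2)
on [1/2, ∞) integrate f = exp(-3*t) against the kernel

on [0, 1/6): 9*t**2
on [1/6, 1/3): 3*t*log(3*t)
on [1/3, 1/2): log(3*t)
on [1/2, oo): exp(-3*t)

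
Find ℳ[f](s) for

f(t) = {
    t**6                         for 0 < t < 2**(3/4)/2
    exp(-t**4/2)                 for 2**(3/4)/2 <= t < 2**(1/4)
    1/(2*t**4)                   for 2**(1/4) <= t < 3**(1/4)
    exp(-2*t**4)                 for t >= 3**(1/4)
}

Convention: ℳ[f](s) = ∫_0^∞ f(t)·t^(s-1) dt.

reversing the power substitution: t**3 on [0, sqrt(2)/2); exp(-t**2/2) on [sqrt(2)/2, sqrt(2)); 1/(2*t**2) on [sqrt(2), sqrt(3)); …
the power substitution comes off first: t**(3/2) on [0, 1/2); exp(-t/2) on [1/2, 2); 1/(2*t) on [2, 3); …
treat the 4 regions marked off by 2**(3/4)/2, 2**(1/4), 3**(1/4) separately and sum
on [0, 2**(3/4)/2): add ∫ t**6·t^(s-1) dt
for t in [2**(3/4)/2, 2**(1/4)): the term is ∫ exp(-t**4/2)·t^(s-1)
for t in [2**(1/4), 3**(1/4)): the term is ∫ 1/(2*t**4)·t^(s-1)
[3**(1/4), ∞) adds the kernel integral of exp(-2*t**4)

(sqrt(2)*3**(3/4)/6)**s*(3*24**(s/4)*(s - 4)*(s + 6)*uppergamma(s/4, 1/4) + 3*6**(s/4)*(s - 4)*(s + 6)*uppergamma(s/4, 6) + 3*sqrt(2)*6**(s/4)*(s - 4) + 2*6**(s/2)*(s + 6) - 3*(2**(3/4)*3**(1/4))**s*(s - 4)*(s + 6)*uppergamma(s/4, 1) - 3*(2**(3/4)*3**(1/4))**s*(s + 6))/(12*(s - 4)*(s + 6))
  Re(s) > -6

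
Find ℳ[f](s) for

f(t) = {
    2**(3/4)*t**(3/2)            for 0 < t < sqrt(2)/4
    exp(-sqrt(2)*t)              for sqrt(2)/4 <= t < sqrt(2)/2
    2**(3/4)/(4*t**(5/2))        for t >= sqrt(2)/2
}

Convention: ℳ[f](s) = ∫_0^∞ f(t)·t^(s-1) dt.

(2*2**s*(2*s - 5)*(2*s + 3)*uppergamma(s, 1/2) - 2*2**s*(2*s - 5)*(2*s + 3)*uppergamma(s, 1) - 4*2**s*(2*s + 3) + sqrt(2)*(2*s - 5))/(2*2**(3*s/2)*(2*s - 5)*(2*s + 3))
  -3/2 < Re(s) < 5/2

undo the power substitution: 2**(3/4)*t**(3/4) on [0, 1/8); exp(-sqrt(2)*sqrt(t)) on [1/8, 1/2); 2**(3/4)/(4*t**(5/4)) on [1/2, ∞)
the common scale on t comes off first: t**(3/4) on [0, 1/4); exp(-sqrt(t)) on [1/4, 1); t**(-5/4) on [1, ∞)
strip the power substitution: t**(3/2) on [0, 1/2); exp(-t) on [1/2, 1); t**(-5/2) on [1, ∞)
slice at sqrt(2)/4, sqrt(2)/2, transform all 3 pieces, and sum them
∫ 2**(3/4)*t**(3/2)·t^(s-1) over [0, sqrt(2)/4)
the [sqrt(2)/4, sqrt(2)/2) slice contributes ∫ exp(-sqrt(2)*t)·t^(s-1) dt
[sqrt(2)/2, ∞) adds the kernel integral of 2**(3/4)/(4*t**(5/2))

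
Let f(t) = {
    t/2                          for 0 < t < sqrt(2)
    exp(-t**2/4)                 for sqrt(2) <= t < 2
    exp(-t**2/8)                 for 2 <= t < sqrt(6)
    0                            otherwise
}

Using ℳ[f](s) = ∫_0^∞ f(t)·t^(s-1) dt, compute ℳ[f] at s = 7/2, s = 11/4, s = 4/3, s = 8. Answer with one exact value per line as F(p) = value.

F(7/2) = -16*2**(1/4)*uppergamma(7/4, 3/4) - 4*sqrt(2)*uppergamma(7/4, 1) + 4*2**(1/4)/9 + 4*sqrt(2)*uppergamma(7/4, 1/2) + 16*2**(1/4)*uppergamma(7/4, 1/2)
F(11/4) = -8*2**(1/8)*uppergamma(11/8, 3/4) - 2*2**(3/4)*uppergamma(11/8, 1) + 4*2**(7/8)/15 + 2*2**(3/4)*uppergamma(11/8, 1/2) + 8*2**(1/8)*uppergamma(11/8, 1/2)
F(4/3) = -2*uppergamma(2/3, 3/4) - 2**(1/3)*uppergamma(2/3, 1) + 3*2**(1/6)/7 + 2**(1/3)*uppergamma(2/3, 1/2) + 2*uppergamma(2/3, 1/2)
F(8) = -25824*exp(-3/4) - 2048*exp(-1) + 8*sqrt(2)/9 + 21488*exp(-1/2)

remove the common scale on t first: t on [0, sqrt(2)/2); exp(-t**2) on [sqrt(2)/2, 1); exp(-t**2/2) on [1, sqrt(6)/2)
undo the power substitution: sqrt(t) on [0, 1/2); exp(-t) on [1/2, 1); exp(-t/2) on [1, 3/2)
integrate the 3 segments split at sqrt(2), 2, then add the results
segment 0 to sqrt(2) holds t/2; add its integral
between sqrt(2) and 2 the integrand is exp(-t**2/4)·t^(s-1)
segment [2, sqrt(6)) carries exp(-t**2/8); integrate it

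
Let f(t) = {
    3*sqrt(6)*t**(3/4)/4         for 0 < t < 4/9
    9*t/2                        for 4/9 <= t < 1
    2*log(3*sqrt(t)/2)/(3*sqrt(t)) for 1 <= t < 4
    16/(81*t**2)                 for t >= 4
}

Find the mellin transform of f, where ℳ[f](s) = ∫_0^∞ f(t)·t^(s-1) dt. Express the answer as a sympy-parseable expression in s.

invert the power substitution to get 3*sqrt(6)*t**(3/2)/4 on [0, 2/3); 9*t**2/2 on [2/3, 1); 2*log(3*t/2)/(3*t) on [1, 2); …
strip the common scale on t: t**(3/2) on [0, 1); 2*t**2 on [1, 3/2); log(t)/t on [3/2, 3); …
integrate the 4 segments split at 4/9, 1, 4, then add the results
∫ 3*sqrt(6)*t**(3/4)/4·t^(s-1) over [0, 4/9)
∫ 9*t/2·t^(s-1) over [4/9, 1)
over [1, 4), the kernel integral of 2*log(3*sqrt(t)/2)/(3*sqrt(t)) enters the sum
∫ over [4, ∞) of 16/(81*t**2)·t^(s-1) joins the sum

(324*2**(2*s)*(2*s - 4)*(2*s + 2)*(4*s**2 - 4*s + 1) - 324*2**(2*s)*(2*s - 4)*(4*s + 3)*(4*s**2 - 4*s + 1) - 216*3**(2*s)*s*(2*s - 4)*(2*s + 2)*(4*s + 3)*log(3) + 216*3**(2*s)*s*(2*s - 4)*(2*s + 2)*(4*s + 3)*log(2) - 108*3**(2*s)*(2*s - 4)*(2*s + 2)*(4*s + 3)*log(2) + 108*3**(2*s)*(2*s - 4)*(2*s + 2)*(4*s + 3) + 108*3**(2*s)*(2*s - 4)*(2*s + 2)*(4*s + 3)*log(3) + 729*3**(2*s)*(2*s - 4)*(4*s + 3)*(4*s**2 - 4*s + 1) + 108*6**(2*s)*s*(2*s - 4)*(2*s + 2)*(4*s + 3)*log(3) - 54*6**(2*s)*(2*s - 4)*(2*s + 2)*(4*s + 3)*log(3) - 54*6**(2*s)*(2*s - 4)*(2*s + 2)*(4*s + 3) - 2*6**(2*s)*(2*s + 2)*(4*s + 3)*(4*s**2 - 4*s + 1))/(81*3**(2*s)*(2*s - 4)*(2*s + 2)*(4*s + 3)*(4*s**2 - 4*s + 1))
  -3/4 < Re(s) < 2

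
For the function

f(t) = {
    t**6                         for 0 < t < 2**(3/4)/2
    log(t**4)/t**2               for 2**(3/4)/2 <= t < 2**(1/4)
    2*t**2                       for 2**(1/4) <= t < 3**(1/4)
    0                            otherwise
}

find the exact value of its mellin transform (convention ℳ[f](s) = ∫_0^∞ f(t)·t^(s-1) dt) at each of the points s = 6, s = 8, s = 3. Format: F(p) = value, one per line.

F(6) = 5*log(2)/8 + 85/96
F(8) = sqrt(2)*(-9979 + 3780*log(2) + 9072*sqrt(6))/10080
F(3) = 2**(3/4)*(-864*sqrt(2) + log(2**(180 + 180*sqrt(2))) + 216*6**(1/4) + 725)/360

the power substitution comes off first: t**3 on [0, sqrt(2)/2); log(t**2)/t on [sqrt(2)/2, sqrt(2)); 2*t on [sqrt(2), sqrt(3))
back out the shared t-power: t**4 on [0, sqrt(2)/2); log(t**2) on [sqrt(2)/2, sqrt(2)); 2*t**2 on [sqrt(2), sqrt(3))
strip the power substitution: t**2 on [0, 1/2); log(t) on [1/2, 2); 2*t on [2, 3)
f breaks at 2**(3/4)/2, 2**(1/4) into 3 integrals to sum
[0, 2**(3/4)/2) adds the kernel integral of t**6
over [2**(3/4)/2, 2**(1/4)), the kernel integral of log(t**4)/t**2 enters the sum
on [2**(1/4), 3**(1/4)): add ∫ 2*t**2·t^(s-1) dt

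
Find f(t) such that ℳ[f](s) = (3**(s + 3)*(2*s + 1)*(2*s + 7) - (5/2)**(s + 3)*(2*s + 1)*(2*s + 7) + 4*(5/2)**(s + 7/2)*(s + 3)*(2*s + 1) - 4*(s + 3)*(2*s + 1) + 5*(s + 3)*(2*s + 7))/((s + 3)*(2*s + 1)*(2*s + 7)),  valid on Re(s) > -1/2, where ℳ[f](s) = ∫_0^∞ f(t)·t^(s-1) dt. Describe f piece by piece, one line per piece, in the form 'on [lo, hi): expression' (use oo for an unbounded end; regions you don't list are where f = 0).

integrate the 3 segments split at 1, 5/2, then add the results
the [0, 1) slice contributes ∫ 5*sqrt(t)/2·t^(s-1) dt
on [1, 5/2) integrate f = 2*t**(7/2) against the kernel
for t in [5/2, 3): the term is ∫ t**3·t^(s-1)

on [0, 1): 5*sqrt(t)/2
on [1, 5/2): 2*t**(7/2)
on [5/2, 3): t**3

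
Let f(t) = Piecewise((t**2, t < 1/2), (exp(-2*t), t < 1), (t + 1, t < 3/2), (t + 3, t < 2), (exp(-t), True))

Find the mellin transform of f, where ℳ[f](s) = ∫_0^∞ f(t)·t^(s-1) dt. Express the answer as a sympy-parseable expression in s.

(20*2**(2*s)*s*(s + 2) + 12*2**(2*s)*(s + 2) + 4*2**s*s*(s + 1)*(s + 2)*uppergamma(s, 2) - 8*2**s*s*(s + 2) - 4*2**s*(s + 2) - 8*3**s*s*(s + 2) - 8*3**s*(s + 2) + 4*s*(s + 1)*(s + 2)*uppergamma(s, 1) - 4*s*(s + 1)*(s + 2)*uppergamma(s, 2) + s*(s + 1))/(4*2**s*s*(s + 1)*(s + 2))
  Re(s) > -2

summing 5 kernel integrals split by 1/2, 1, 3/2, 2 yields ℳ[f](s)
on [0, 1/2): add ∫ t**2·t^(s-1) dt
∫ over [1/2, 1) of exp(-2*t)·t^(s-1) joins the sum
segment [1, 3/2) carries (t + 1); integrate it
segment 3/2 to 2 holds (t + 3); add its integral
the [2, ∞) slice contributes ∫ exp(-t)·t^(s-1) dt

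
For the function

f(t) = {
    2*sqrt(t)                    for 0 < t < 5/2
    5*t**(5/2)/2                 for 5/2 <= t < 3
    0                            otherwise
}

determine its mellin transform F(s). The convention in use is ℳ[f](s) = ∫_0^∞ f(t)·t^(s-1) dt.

along the cuts 5/2, ℳ[f](s) splits into 2 integrals
∫ over [0, 5/2) of 2*sqrt(t)·t^(s-1) joins the sum
for t in [5/2, 3): the term is ∫ 5*t**(5/2)/2·t^(s-1)

(-218*sqrt(10)*5**s*s - 45*sqrt(10)*5**s + 720*sqrt(3)*6**s*s + 360*sqrt(3)*6**s)/(8*2**s*(4*s**2 + 12*s + 5))
  Re(s) > -1/2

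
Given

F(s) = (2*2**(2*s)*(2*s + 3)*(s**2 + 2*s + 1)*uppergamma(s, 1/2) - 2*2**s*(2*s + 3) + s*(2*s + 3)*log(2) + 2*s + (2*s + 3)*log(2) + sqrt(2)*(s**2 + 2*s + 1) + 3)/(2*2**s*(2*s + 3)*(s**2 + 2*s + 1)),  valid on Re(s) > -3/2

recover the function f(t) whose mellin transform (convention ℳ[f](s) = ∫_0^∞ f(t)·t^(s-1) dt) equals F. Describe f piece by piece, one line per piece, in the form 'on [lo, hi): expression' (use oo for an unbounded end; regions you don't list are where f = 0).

the 3 pieces separated at 1/2, 1 each add one integral
∫ over [0, 1/2) of t**(3/2)·t^(s-1) joins the sum
∫ over [1/2, 1) of t*log(t)·t^(s-1) joins the sum
for t in [1, ∞): the term is ∫ exp(-t/2)·t^(s-1)

on [0, 1/2): t**(3/2)
on [1/2, 1): t*log(t)
on [1, oo): exp(-t/2)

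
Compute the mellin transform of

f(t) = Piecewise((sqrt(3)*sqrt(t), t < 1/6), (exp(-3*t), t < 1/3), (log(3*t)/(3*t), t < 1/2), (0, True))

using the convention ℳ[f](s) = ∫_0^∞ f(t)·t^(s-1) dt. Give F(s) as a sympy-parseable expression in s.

undo the common scale on t: sqrt(t) on [0, 1/2); exp(-t) on [1/2, 1); log(t)/t on [1, 3/2)
the 3 pieces separated at 1/6, 1/3 each add one integral
segment 0 to 1/6 holds sqrt(3)*sqrt(t); add its integral
on [1/6, 1/3) integrate f = exp(-3*t) against the kernel
segment 1/3 to 1/2 holds log(3*t)/(3*t); add its integral

(3*2**s*(2*s + 1)*(s**2 - 2*s + 1)*uppergamma(s, 1/2) - 3*2**s*(2*s + 1)*(s**2 - 2*s + 1)*uppergamma(s, 1) + 3*2**s*(2*s + 1) + 3**s*s*(2*s + 1)*(-2*log(2) + 2*log(3)) - 2*3**s*(2*s + 1) + 3**s*(2*s + 1)*(-2*log(3) + 2*log(2)) + 3*sqrt(2)*(s**2 - 2*s + 1))/(3*6**s*(2*s + 1)*(s**2 - 2*s + 1))
  Re(s) > -1/2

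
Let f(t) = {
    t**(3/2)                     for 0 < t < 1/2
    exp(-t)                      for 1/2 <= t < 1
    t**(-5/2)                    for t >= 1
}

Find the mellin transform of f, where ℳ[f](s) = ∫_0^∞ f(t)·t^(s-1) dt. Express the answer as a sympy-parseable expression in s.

(2*2**s*(2*s - 5)*(2*s + 3)*uppergamma(s, 1/2) - 2*2**s*(2*s - 5)*(2*s + 3)*uppergamma(s, 1) - 4*2**s*(2*s + 3) + sqrt(2)*(2*s - 5))/(2*2**s*(2*s - 5)*(2*s + 3))
  -3/2 < Re(s) < 5/2

slice at 1/2, 1, transform all 3 pieces, and sum them
over [0, 1/2), the kernel integral of t**(3/2) enters the sum
∫ exp(-t)·t^(s-1) over [1/2, 1)
between 1 and ∞ the integrand is t**(-5/2)·t^(s-1)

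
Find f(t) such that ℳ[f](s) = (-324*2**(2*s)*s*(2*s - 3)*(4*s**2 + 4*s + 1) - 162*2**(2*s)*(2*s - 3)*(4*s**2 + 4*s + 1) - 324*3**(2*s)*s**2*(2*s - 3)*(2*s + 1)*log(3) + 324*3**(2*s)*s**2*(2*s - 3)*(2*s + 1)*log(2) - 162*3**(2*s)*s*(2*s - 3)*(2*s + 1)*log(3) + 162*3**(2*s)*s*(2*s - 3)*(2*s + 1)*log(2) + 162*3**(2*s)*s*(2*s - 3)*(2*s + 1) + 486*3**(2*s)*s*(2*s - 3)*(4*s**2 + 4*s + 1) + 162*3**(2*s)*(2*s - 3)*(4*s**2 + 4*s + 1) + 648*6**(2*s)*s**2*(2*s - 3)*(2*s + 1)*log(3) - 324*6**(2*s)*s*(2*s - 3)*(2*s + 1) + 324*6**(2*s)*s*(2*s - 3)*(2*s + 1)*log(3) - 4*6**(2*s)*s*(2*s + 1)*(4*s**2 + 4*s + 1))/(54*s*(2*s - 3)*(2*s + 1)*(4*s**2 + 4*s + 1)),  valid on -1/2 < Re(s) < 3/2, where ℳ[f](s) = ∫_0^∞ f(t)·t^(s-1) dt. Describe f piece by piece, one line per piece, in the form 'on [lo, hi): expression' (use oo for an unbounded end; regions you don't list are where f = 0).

on [0, 4): sqrt(t)/2
on [4, 9): sqrt(t)/2 + 3
on [9, 36): sqrt(t)*log(sqrt(t)/2)/2
on [36, oo): 8/t**(3/2)

the power substitution comes off first: t/2 on [0, 2); t/2 + 3 on [2, 3); t*log(t/2)/2 on [3, 6); …
remove the common scale on t first: t on [0, 1); t + 3 on [1, 3/2); t*log(t) on [3/2, 3); …
slice at 4, 9, 36, transform all 4 pieces, and sum them
on [0, 4): add ∫ sqrt(t)/2·t^(s-1) dt
on [4, 9) integrate f = (sqrt(t)/2 + 3) against the kernel
∫ sqrt(t)*log(sqrt(t)/2)/2·t^(s-1) over [9, 36)
on [36, ∞): add ∫ 8/t**(3/2)·t^(s-1) dt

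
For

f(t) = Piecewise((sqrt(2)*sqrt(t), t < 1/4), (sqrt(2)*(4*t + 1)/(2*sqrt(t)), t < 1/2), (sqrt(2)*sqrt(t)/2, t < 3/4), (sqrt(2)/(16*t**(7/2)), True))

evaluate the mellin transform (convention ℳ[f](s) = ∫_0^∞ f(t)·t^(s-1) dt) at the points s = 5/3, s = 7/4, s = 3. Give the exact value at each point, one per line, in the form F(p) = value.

F(5/3) = 2**(1/6)*(-6534 + 9149*3**(1/6) + 18612*2**(1/6))/48048
F(7/4) = -23/180 + 95*3**(1/4)/504 + 11*2**(1/4)/30
F(3) = -19*sqrt(2)/2240 + 29/280 + 305*sqrt(6)/2688

remove the common scale on t first: sqrt(t) on [0, 1/2); (2*t + 1)/sqrt(t) on [1/2, 1); sqrt(t)/2 on [1, 3/2); …
remove the shared t-power first: t**(3/2) on [0, 1/2); sqrt(t)*(2*t + 1) on [1/2, 1); t**(3/2)/2 on [1, 3/2); …
strip the shared t-power: t on [0, 1/2); 2*t + 1 on [1/2, 1); t/2 on [1, 3/2); …
treat the 4 regions marked off by 1/4, 1/2, 3/4 separately and sum
[0, 1/4) adds the kernel integral of sqrt(2)*sqrt(t)
∫ over [1/4, 1/2) of sqrt(2)*(4*t + 1)/(2*sqrt(t))·t^(s-1) joins the sum
over [1/2, 3/4), the kernel integral of sqrt(2)*sqrt(t)/2 enters the sum
the [3/4, ∞) slice contributes ∫ sqrt(2)/(16*t**(7/2))·t^(s-1) dt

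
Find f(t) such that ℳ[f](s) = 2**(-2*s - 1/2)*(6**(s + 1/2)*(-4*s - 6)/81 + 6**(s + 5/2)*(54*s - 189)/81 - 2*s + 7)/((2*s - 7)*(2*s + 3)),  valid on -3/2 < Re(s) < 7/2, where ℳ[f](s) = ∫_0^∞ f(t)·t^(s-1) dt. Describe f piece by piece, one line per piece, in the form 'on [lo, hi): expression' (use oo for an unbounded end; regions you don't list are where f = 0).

on [0, 1/4): 2*sqrt(2)*t**(3/2)
on [1/4, 3/2): 4*sqrt(2)*t**(3/2)
on [3/2, oo): sqrt(2)/(16*t**(7/2))

the common scale on t comes off first: t**(3/2) on [0, 1/2); 2*t**(3/2) on [1/2, 3); t**(-7/2) on [3, ∞)
the shared t-power comes off first: t on [0, 1/2); 2*t on [1/2, 3); t**(-4) on [3, ∞)
f breaks at 1/4, 3/2 into 3 integrals to sum
segment [0, 1/4) carries 2*sqrt(2)*t**(3/2); integrate it
[1/4, 3/2) adds the kernel integral of 4*sqrt(2)*t**(3/2)
piece [3/2, ∞): integrate sqrt(2)/(16*t**(7/2)) against the kernel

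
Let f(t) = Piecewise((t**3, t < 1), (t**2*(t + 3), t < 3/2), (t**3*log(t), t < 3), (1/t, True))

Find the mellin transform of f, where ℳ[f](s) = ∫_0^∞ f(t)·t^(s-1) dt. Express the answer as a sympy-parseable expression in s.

2**(-s - 2)*(-162*2**(s + 2)*(s - 1)*(s + 2)*(2*s + (s + 2)**2 + 5) - 162*2**(s + 2)*(s - 1)*(2*s + (s + 2)**2 + 5) - 81*3**(s + 2)*(s - 1)*(s + 2)**2*(s + 3)*log(3) + 81*3**(s + 2)*(s - 1)*(s + 2)**2*(s + 3)*log(2) - 81*3**(s + 2)*(s - 1)*(s + 2)*(s + 3)*log(3) + 81*3**(s + 2)*(s - 1)*(s + 2)*(s + 3)*log(2) + 81*3**(s + 2)*(s - 1)*(s + 2)*(s + 3) + 243*3**(s + 2)*(s - 1)*(s + 2)*(2*s + (s + 2)**2 + 5) + 162*3**(s + 2)*(s - 1)*(2*s + (s + 2)**2 + 5) + 162*6**(s + 2)*(s - 1)*(s + 2)**2*(s + 3)*log(3) - 162*6**(s + 2)*(s - 1)*(s + 2)*(s + 3) + 162*6**(s + 2)*(s - 1)*(s + 2)*(s + 3)*log(3) - 2*6**(s + 2)*(s + 2)*(s + 3)*(2*s + (s + 2)**2 + 5))/(54*(s - 1)*(s + 2)*(s + 3)*(2*s + (s + 2)**2 + 5))
  -3 < Re(s) < 1

back out the shared t-power: t on [0, 1); t + 3 on [1, 3/2); t*log(t) on [3/2, 3); …
the 4 pieces separated at 1, 3/2, 3 each add one integral
segment [0, 1) carries t**3; integrate it
for t in [1, 3/2): the term is ∫ t**2*(t + 3)·t^(s-1)
on [3/2, 3): add ∫ t**3*log(t)·t^(s-1) dt
∫ 1/t·t^(s-1) over [3, ∞)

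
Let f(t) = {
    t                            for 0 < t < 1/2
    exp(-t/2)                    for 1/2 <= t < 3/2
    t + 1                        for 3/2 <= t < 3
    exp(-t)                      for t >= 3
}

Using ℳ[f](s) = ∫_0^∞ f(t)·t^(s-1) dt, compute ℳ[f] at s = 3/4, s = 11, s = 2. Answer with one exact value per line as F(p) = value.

decompose at 1/2, 3/2, 3; ℳ[f](s) sums the 4 pieces' integrals
segment [0, 1/2) carries t; integrate it
[1/2, 3/2) adds the kernel integral of exp(-t/2)
on [3/2, 3): add ∫ (t + 1)·t^(s-1) dt
for t in [3, ∞): the term is ∫ exp(-t)·t^(s-1)

F(3/4) = -23*2**(1/4)*3**(3/4)/21 - 2**(3/4)*uppergamma(3/4, 3/4) + uppergamma(3/4, 3) + 2**(1/4)/7 + 2**(3/4)*uppergamma(3/4, 1/4) + 64*3**(3/4)/21
F(11) = -8055338729409*exp(-3/4)/512 + 4080204709/67584 + 72865089*exp(-3) + 4885809916361*exp(-1/4)/512
F(2) = -7*exp(-3/4) + 4*exp(-3) + 5*exp(-1/4) + 271/24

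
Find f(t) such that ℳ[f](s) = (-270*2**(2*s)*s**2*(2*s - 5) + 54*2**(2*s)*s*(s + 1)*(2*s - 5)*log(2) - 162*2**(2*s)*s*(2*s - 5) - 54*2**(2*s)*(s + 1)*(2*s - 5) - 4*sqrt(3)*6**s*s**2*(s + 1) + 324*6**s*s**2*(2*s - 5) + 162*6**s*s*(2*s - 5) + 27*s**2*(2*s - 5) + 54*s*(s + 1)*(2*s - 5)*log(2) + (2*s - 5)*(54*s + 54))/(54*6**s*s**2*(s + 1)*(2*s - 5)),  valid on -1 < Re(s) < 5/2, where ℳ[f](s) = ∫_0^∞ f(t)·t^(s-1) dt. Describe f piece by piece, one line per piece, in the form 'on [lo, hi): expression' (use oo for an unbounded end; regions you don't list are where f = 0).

invert the common scale on t to get t on [0, 1/2); log(t) on [1/2, 2); t + 3 on [2, 3); …
along the cuts 1/6, 2/3, 1, ℳ[f](s) splits into 4 integrals
on [0, 1/6): add ∫ 3*t·t^(s-1) dt
segment 1/6 to 2/3 holds log(3*t); add its integral
segment 2/3 to 1 holds (3*t + 3); add its integral
over [1, ∞), the kernel integral of sqrt(3)/(27*t**(5/2)) enters the sum

on [0, 1/6): 3*t
on [1/6, 2/3): log(3*t)
on [2/3, 1): 3*t + 3
on [1, oo): sqrt(3)/(27*t**(5/2))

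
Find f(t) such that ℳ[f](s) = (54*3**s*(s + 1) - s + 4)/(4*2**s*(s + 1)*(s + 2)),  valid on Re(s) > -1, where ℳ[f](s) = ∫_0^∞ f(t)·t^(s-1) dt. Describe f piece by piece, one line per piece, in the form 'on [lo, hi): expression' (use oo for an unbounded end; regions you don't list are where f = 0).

treat the 2 regions marked off by 1/2 separately and sum
over [0, 1/2), the kernel integral of 5*t/2 enters the sum
on [1/2, 3/2) integrate f = 6*t**2 against the kernel

on [0, 1/2): 5*t/2
on [1/2, 3/2): 6*t**2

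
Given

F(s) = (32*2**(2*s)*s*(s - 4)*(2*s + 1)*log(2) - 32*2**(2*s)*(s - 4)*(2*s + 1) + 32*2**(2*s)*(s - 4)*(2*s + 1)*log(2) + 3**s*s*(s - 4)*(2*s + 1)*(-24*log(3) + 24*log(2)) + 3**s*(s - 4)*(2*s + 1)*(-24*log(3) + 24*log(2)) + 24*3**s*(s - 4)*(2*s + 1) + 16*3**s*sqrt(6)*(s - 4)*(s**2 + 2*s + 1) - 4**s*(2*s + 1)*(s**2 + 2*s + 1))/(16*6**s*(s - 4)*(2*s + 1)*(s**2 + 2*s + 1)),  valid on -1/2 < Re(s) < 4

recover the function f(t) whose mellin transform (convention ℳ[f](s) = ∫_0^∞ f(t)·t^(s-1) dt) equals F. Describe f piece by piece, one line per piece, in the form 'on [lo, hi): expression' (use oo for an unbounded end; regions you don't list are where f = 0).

on [0, 1/2): sqrt(3)*sqrt(t)
on [1/2, 2/3): 3*t*log(3*t)
on [2/3, oo): 1/(81*t**4)

reversing the common scale on t: sqrt(t) on [0, 3/2); t*log(t) on [3/2, 2); t**(-4) on [2, ∞)
treat the 3 regions marked off by 1/2, 2/3 separately and sum
[0, 1/2) adds the kernel integral of sqrt(3)*sqrt(t)
on [1/2, 2/3) integrate f = 3*t*log(3*t) against the kernel
on [2/3, ∞) integrate f = 1/(81*t**4) against the kernel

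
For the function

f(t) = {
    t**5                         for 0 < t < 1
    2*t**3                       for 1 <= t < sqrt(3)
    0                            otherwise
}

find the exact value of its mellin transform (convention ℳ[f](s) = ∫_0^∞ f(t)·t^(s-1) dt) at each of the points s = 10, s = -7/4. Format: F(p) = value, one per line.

strip the power substitution: t**(5/2) on [0, 1); 2*t**(3/2) on [1, 3)
invert the shared t-power to get t**(3/2) on [0, 1); 2*sqrt(t) on [1, 3)
summing 2 kernel integrals split by 1 yields ℳ[f](s)
[0, 1) adds the kernel integral of t**5
[1, sqrt(3)) adds the kernel integral of 2*t**3

F(10) = -17/195 + 1458*sqrt(3)/13
F(-7/4) = -84/65 + 8*3**(5/8)/5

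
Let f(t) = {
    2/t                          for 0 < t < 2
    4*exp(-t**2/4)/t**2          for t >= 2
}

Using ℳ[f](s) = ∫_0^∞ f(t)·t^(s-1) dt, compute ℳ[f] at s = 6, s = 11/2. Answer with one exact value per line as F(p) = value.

F(6) = 64/5 + 64*exp(-1)
F(11/2) = sqrt(2)*(64/9 + 16*uppergamma(7/4, 1))

invert the common scale on t to get 1/t on [0, 1); exp(-t**2)/t**2 on [1, ∞)
peel off the power substitution: 1/sqrt(t) on [0, 1); exp(-t)/t on [1, ∞)
strip the shared t-power: sqrt(t) on [0, 1); exp(-t) on [1, ∞)
f breaks at 2 into 2 integrals to sum
∫ 2/t·t^(s-1) over [0, 2)
segment [2, ∞) carries 4*exp(-t**2/4)/t**2; integrate it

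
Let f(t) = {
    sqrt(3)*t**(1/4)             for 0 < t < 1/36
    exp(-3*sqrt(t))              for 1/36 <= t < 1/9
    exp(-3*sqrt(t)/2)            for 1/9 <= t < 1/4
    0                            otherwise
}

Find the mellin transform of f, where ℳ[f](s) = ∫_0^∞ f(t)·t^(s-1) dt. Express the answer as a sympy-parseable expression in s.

strip the power substitution: sqrt(3)*sqrt(t) on [0, 1/6); exp(-3*t) on [1/6, 1/3); exp(-3*t/2) on [1/3, 1/2)
reversing the common scale on t: sqrt(t) on [0, 1/2); exp(-t) on [1/2, 1); exp(-t/2) on [1, 3/2)
slice at 1/36, 1/9, transform all 3 pieces, and sum them
segment 0 to 1/36 holds sqrt(3)*t**(1/4); add its integral
[1/36, 1/9) adds the kernel integral of exp(-3*sqrt(t))
over [1/9, 1/4), the kernel integral of exp(-3*sqrt(t)/2) enters the sum

(2*16**s*(4*s + 1)*uppergamma(2*s, 1/2) - 2*16**s*(4*s + 1)*uppergamma(2*s, 3/4) + 2*4**s*(4*s + 1)*uppergamma(2*s, 1/2) - 2*4**s*(4*s + 1)*uppergamma(2*s, 1) + 2*sqrt(2))/(36**s*(4*s + 1))
  Re(s) > -1/4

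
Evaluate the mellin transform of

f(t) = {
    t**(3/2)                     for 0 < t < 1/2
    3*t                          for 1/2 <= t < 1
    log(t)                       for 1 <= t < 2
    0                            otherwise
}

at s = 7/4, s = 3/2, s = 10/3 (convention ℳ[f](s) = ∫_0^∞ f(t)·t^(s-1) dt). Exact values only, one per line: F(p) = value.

F(7/4) = -1615*2**(3/4)/2548 - 3*2**(1/4)/22 + 8*2**(3/4)*log(2)/7 + 764/539
F(3/2) = sqrt(2)*(-748 + 960*log(2) + 607*sqrt(2))/720
F(10/3) = -18*2**(1/3)/25 - 9*2**(2/3)/416 + 3*2**(1/6)/464 + 1017/1300 + 12*2**(1/3)*log(2)/5

slice at 1/2, 1, transform all 3 pieces, and sum them
segment 0 to 1/2 holds t**(3/2); add its integral
[1/2, 1) adds the kernel integral of 3*t
∫ over [1, 2) of log(t)·t^(s-1) joins the sum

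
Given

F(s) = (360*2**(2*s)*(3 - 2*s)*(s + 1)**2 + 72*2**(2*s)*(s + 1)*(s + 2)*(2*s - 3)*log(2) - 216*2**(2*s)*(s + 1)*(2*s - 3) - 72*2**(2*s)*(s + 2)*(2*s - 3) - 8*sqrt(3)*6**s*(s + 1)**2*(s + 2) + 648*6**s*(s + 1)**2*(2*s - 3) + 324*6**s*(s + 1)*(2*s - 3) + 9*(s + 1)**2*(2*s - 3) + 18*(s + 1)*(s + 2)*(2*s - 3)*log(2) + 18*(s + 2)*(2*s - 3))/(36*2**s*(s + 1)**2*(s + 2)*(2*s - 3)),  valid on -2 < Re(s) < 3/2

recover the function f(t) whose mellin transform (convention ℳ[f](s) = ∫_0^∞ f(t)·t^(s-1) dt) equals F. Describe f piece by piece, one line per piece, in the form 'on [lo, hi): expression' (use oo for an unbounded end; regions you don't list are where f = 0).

undo the shared t-power: t on [0, 1/2); log(t) on [1/2, 2); t + 3 on [2, 3); …
summing 4 kernel integrals split by 1/2, 2, 3 yields ℳ[f](s)
segment [0, 1/2) carries t**2; integrate it
segment 1/2 to 2 holds t*log(t); add its integral
for t in [2, 3): the term is ∫ t*(t + 3)·t^(s-1)
on [3, ∞) integrate f = t**(-3/2) against the kernel

on [0, 1/2): t**2
on [1/2, 2): t*log(t)
on [2, 3): t*(t + 3)
on [3, oo): t**(-3/2)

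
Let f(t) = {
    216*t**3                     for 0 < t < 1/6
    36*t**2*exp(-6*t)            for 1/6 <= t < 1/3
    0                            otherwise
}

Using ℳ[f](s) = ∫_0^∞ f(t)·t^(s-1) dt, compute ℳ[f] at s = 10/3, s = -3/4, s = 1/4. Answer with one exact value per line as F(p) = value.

reversing the common scale on t: 8*t**3 on [0, 1/2); 4*t**2*exp(-2*t) on [1/2, 1)
reversing the common scale on t: t**3 on [0, 1); t**2*exp(-t) on [1, 2)
strip the shared t-power: t on [0, 1); exp(-t) on [1, 2)
f breaks at 1/6 into 2 integrals to sum
[0, 1/6) adds the kernel integral of 216*t**3
for t in [1/6, 1/3): the term is ∫ 36*t**2*exp(-6*t)·t^(s-1)

F(10/3) = 6**(2/3)*(-19*uppergamma(16/3, 2) + 3 + 19*uppergamma(16/3, 1))/24624
F(-3/4) = 6**(3/4)*(-uppergamma(5/4, 2) + uppergamma(5/4, 1) + 4/9)
F(1/4) = 6**(3/4)*(-13*uppergamma(9/4, 2) + 4 + 13*uppergamma(9/4, 1))/78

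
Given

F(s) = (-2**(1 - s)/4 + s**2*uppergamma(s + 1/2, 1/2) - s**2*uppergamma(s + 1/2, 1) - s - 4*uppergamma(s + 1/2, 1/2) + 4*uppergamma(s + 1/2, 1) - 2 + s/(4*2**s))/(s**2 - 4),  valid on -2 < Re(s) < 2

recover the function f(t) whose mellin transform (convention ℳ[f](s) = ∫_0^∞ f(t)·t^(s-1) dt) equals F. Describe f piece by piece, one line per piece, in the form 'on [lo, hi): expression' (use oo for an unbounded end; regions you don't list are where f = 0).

reversing the power substitution: t**4 on [0, sqrt(2)/2); t*exp(-t**2) on [sqrt(2)/2, 1); t**(-4) on [1, ∞)
reversing the shared t-power: t**3 on [0, sqrt(2)/2); exp(-t**2) on [sqrt(2)/2, 1); t**(-5) on [1, ∞)
remove the power substitution first: t**(3/2) on [0, 1/2); exp(-t) on [1/2, 1); t**(-5/2) on [1, ∞)
integrate the 3 segments split at 1/2, 1, then add the results
over [0, 1/2), the kernel integral of t**2 enters the sum
on [1/2, 1) integrate f = sqrt(t)*exp(-t) against the kernel
segment [1, ∞) carries t**(-2); integrate it

on [0, 1/2): t**2
on [1/2, 1): sqrt(t)*exp(-t)
on [1, oo): t**(-2)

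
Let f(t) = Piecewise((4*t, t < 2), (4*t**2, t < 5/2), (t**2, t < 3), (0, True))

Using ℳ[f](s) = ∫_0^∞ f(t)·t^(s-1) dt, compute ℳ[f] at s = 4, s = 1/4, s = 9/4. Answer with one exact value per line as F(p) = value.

F(4) = 434887/1920
F(1/4) = -32*2**(1/4)/45 + 4*3**(1/4) + 25*2**(3/4)*5**(1/4)/6
F(9/4) = -1152*2**(1/4)/221 + 324*3**(1/4)/17 + 1875*2**(3/4)*5**(1/4)/136

integrate the 3 segments split at 2, 5/2, then add the results
piece [0, 2): integrate 4*t against the kernel
the [2, 5/2) slice contributes ∫ 4*t**2·t^(s-1) dt
over [5/2, 3), the kernel integral of t**2 enters the sum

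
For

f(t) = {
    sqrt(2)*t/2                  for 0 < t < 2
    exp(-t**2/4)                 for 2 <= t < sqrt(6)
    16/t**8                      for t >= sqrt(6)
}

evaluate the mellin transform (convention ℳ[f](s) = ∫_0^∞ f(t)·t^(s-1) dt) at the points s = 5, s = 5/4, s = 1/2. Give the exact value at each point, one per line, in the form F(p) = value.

invert the power substitution to get sqrt(2)*sqrt(t)/2 on [0, 4); exp(-t/4) on [4, 6); 16/t**4 on [6, ∞)
the common scale on t comes off first: sqrt(t) on [0, 2); exp(-t/2) on [2, 3); t**(-4) on [3, ∞)
along the cuts 2, sqrt(6), ℳ[f](s) splits into 3 integrals
∫ sqrt(2)*t/2·t^(s-1) over [0, 2)
on [2, sqrt(6)) integrate f = exp(-t**2/4) against the kernel
over [sqrt(6), ∞), the kernel integral of 16/t**8 enters the sum

F(5) = -24*sqrt(6)*exp(-3/2) - 12*sqrt(pi)*erfc(sqrt(6)/2) + 4*sqrt(6)/27 + 12*sqrt(pi)*erfc(1) + 16*sqrt(2)/3 + 40*exp(-1)
F(5/4) = -2**(1/4)*uppergamma(5/8, 3/2) + 4*6**(5/8)/2187 + 2**(1/4)*uppergamma(5/8, 1) + 8*2**(3/4)/9
F(1/2) = -sqrt(2)*uppergamma(1/4, 3/2)/2 + 2*6**(1/4)/1215 + sqrt(2)*uppergamma(1/4, 1)/2 + 4/3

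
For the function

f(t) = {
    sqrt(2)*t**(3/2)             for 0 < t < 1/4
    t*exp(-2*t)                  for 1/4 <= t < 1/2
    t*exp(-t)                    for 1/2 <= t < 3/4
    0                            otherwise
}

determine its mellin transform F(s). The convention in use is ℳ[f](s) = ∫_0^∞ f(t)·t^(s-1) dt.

back out the shared t-power: sqrt(2)*sqrt(t) on [0, 1/4); exp(-2*t) on [1/4, 1/2); exp(-t) on [1/2, 3/4)
strip the common scale on t: sqrt(t) on [0, 1/2); exp(-t) on [1/2, 1); exp(-t/2) on [1, 3/2)
f breaks at 1/4, 1/2 into 3 integrals to sum
∫ sqrt(2)*t**(3/2)·t^(s-1) over [0, 1/4)
on [1/4, 1/2) integrate f = t*exp(-2*t) against the kernel
piece [1/2, 3/4): integrate t*exp(-t) against the kernel

(4*2**(2*s)*(2*s + 3)*uppergamma(s + 1, 1/2) - 4*2**(2*s)*(2*s + 3)*uppergamma(s + 1, 3/4) + 2*2**s*(2*s + 3)*uppergamma(s + 1, 1/2) - 2*2**s*(2*s + 3)*uppergamma(s + 1, 1) + sqrt(2))/(4*2**(2*s)*(2*s + 3))
  Re(s) > -3/2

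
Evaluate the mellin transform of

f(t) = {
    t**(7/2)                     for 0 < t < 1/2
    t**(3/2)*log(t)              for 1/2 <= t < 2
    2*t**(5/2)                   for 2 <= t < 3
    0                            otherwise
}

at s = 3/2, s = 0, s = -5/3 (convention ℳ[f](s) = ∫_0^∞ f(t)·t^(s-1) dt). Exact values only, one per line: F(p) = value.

remove the shared t-power first: t**3 on [0, 1/2); t*log(t) on [1/2, 2); 2*t**2 on [2, 3)
peel off the shared t-power: t**2 on [0, 1/2); log(t) on [1/2, 2); 2*t on [2, 3)
decompose at 1/2, 2; ℳ[f](s) sums the 3 pieces' integrals
for t in [0, 1/2): the term is ∫ t**(7/2)·t^(s-1)
piece [1/2, 2): integrate t**(3/2)*log(t) against the kernel
between 2 and 3 the integrand is 2*t**(5/2)·t^(s-1)

F(3/2) = 65*log(2)/24 + 5061/160
F(0) = sqrt(2)*(-9979 + 3780*log(2) + 9072*sqrt(6))/2520
F(-5/3) = 3*2**(1/6)*(-748*2**(2/3) - log(2**(110*2**(2/3) + 220)) + 44*6**(5/6) + 1325)/110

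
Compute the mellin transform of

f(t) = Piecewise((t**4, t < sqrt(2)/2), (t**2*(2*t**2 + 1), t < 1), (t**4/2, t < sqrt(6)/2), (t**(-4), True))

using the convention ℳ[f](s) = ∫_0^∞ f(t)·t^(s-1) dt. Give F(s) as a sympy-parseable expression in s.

the power substitution comes off first: t**2 on [0, 1/2); t*(2*t + 1) on [1/2, 1); t**2/2 on [1, 3/2); …
remove the shared t-power first: t on [0, 1/2); 2*t + 1 on [1/2, 1); t/2 on [1, 3/2); …
along the cuts sqrt(2)/2, 1, sqrt(6)/2, ℳ[f](s) splits into 4 integrals
segment 0 to sqrt(2)/2 holds t**4; add its integral
∫ over [sqrt(2)/2, 1) of t**2*(2*t**2 + 1)·t^(s-1) joins the sum
the [1, sqrt(6)/2) slice contributes ∫ t**4/2·t^(s-1) dt
piece [sqrt(6)/2, ∞): integrate t**(-4) against the kernel

(180*2**(s/2)*(s - 4)*(s + 2) + 144*2**(s/2)*(s - 4) + 81*3**(s/2)*(s - 4)*(s + 2) - 32*3**(s/2)*(s + 2)*(s + 4) - 72*s - 54*(s - 4)*(s + 2) + 288)/(72*2**(s/2)*(s - 4)*(s + 2)*(s + 4))
  -4 < Re(s) < 4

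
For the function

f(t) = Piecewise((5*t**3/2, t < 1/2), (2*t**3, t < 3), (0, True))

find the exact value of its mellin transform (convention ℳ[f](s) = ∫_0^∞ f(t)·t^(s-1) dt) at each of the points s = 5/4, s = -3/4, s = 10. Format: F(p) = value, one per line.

F(5/4) = 2**(3/4)/272 + 648*3**(1/4)/17
F(-3/4) = 2**(3/4)/36 + 8*3**(1/4)
F(10) = 52242776065/212992

cuts at 1/2: linearity sums the 2 kernel integrals
between 0 and 1/2 the integrand is 5*t**3/2·t^(s-1)
for t in [1/2, 3): the term is ∫ 2*t**3·t^(s-1)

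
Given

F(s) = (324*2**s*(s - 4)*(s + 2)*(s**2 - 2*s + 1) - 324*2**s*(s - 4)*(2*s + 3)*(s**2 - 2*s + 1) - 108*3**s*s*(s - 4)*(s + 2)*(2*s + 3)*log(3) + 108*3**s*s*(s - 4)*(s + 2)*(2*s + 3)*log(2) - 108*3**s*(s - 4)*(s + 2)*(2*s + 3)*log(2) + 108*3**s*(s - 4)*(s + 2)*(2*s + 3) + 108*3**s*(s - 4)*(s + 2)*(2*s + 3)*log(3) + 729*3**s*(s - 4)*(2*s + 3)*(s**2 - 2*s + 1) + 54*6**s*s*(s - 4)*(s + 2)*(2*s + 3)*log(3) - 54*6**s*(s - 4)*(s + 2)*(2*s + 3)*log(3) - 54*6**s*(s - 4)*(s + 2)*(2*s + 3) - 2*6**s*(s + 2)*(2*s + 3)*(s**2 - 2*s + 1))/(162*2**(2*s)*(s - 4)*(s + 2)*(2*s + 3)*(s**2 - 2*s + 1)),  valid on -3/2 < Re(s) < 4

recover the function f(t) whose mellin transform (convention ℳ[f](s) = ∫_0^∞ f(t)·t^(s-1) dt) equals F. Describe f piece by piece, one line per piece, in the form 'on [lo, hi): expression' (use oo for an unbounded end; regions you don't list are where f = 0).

undo the common scale on t: t**(3/2) on [0, 1); 2*t**2 on [1, 3/2); log(t)/t on [3/2, 3); …
the 4 pieces separated at 1/2, 3/4, 3/2 each add one integral
between 0 and 1/2 the integrand is 2*sqrt(2)*t**(3/2)·t^(s-1)
segment 1/2 to 3/4 holds 8*t**2; add its integral
between 3/4 and 3/2 the integrand is log(2*t)/(2*t)·t^(s-1)
[3/2, ∞) adds the kernel integral of 1/(16*t**4)

on [0, 1/2): 2*sqrt(2)*t**(3/2)
on [1/2, 3/4): 8*t**2
on [3/4, 3/2): log(2*t)/(2*t)
on [3/2, oo): 1/(16*t**4)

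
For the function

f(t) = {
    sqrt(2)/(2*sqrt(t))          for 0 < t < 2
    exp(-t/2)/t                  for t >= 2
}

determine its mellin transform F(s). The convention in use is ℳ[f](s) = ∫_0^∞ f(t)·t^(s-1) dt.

2**s*((2*s - 1)*uppergamma(s - 1, 1) + 2)/(2*(2*s - 1))
  Re(s) > 1/2

strip the shared t-power: sqrt(2)*sqrt(t)/2 on [0, 2); exp(-t/2) on [2, ∞)
undo the common scale on t: sqrt(t) on [0, 1); exp(-t) on [1, ∞)
summing 2 kernel integrals split by 2 yields ℳ[f](s)
on [0, 2): add ∫ sqrt(2)/(2*sqrt(t))·t^(s-1) dt
piece [2, ∞): integrate exp(-t/2)/t against the kernel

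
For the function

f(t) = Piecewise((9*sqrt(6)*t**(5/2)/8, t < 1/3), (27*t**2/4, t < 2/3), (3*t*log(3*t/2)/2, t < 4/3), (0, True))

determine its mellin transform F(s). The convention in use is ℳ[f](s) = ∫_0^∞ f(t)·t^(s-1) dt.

(8*2**(2*s)*(s + 1)*(s + 2)*(2*s + 5)*log(2) - 8*2**(2*s)*(s + 2)*(2*s + 5) + 12*2**s*(s + 1)**2*(2*s + 5) + 4*2**s*(s + 2)*(2*s + 5) + sqrt(2)*(s + 1)**2*(s + 2) - 3*(s + 1)**2*(2*s + 5))/(4*3**s*(s + 1)**2*(s + 2)*(2*s + 5))
  Re(s) > -5/2

remove the common scale on t first: t**(5/2) on [0, 1/2); 3*t**2 on [1/2, 1); t*log(t) on [1, 2)
invert the shared t-power to get t**(3/2) on [0, 1/2); 3*t on [1/2, 1); log(t) on [1, 2)
treat the 3 regions marked off by 1/3, 2/3 separately and sum
segment [0, 1/3) carries 9*sqrt(6)*t**(5/2)/8; integrate it
∫ over [1/3, 2/3) of 27*t**2/4·t^(s-1) joins the sum
∫ over [2/3, 4/3) of 3*t*log(3*t/2)/2·t^(s-1) joins the sum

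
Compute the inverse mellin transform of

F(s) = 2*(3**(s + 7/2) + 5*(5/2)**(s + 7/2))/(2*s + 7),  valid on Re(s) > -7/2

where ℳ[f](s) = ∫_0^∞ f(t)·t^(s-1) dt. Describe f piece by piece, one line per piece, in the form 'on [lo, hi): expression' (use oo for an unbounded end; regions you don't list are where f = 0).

on [0, 5/2): 6*t**(7/2)
on [5/2, 3): t**(7/2)

along the cuts 5/2, ℳ[f](s) splits into 2 integrals
on [0, 5/2) integrate f = 6*t**(7/2) against the kernel
on [5/2, 3) integrate f = t**(7/2) against the kernel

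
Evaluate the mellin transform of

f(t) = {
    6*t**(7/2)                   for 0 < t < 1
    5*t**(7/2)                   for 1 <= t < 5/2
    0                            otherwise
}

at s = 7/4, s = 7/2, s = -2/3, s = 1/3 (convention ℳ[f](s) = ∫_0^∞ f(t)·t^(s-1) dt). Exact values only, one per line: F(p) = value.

f breaks at 1 into 2 integrals to sum
[0, 1) adds the kernel integral of 6*t**(7/2)
between 1 and 5/2 the integrand is 5*t**(7/2)·t^(s-1)

F(7/4) = 4/21 + 15625*2**(3/4)*5**(1/4)/336
F(7/2) = 390753/896
F(-2/3) = 6/17 + 375*2**(1/6)*5**(5/6)/68
F(1/3) = 6/23 + 1875*2**(1/6)*5**(5/6)/184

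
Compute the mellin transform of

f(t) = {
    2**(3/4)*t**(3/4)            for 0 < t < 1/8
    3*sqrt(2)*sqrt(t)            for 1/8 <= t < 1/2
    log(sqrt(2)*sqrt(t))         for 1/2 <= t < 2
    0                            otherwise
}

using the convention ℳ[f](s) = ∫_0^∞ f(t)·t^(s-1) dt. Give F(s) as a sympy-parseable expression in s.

peel off the common scale on t: t**(3/4) on [0, 1/4); 3*sqrt(t) on [1/4, 1); log(sqrt(t)) on [1, 4)
strip the power substitution: t**(3/2) on [0, 1/2); 3*t on [1/2, 1); log(t) on [1, 2)
cuts at 1/8, 1/2: linearity sums the 3 kernel integrals
∫ over [0, 1/8) of 2**(3/4)*t**(3/4)·t^(s-1) joins the sum
piece [1/8, 1/2): integrate 3*sqrt(2)*sqrt(t) against the kernel
piece [1/2, 2): integrate log(sqrt(2)*sqrt(t)) against the kernel

2**(-3*s - 1)*(16**s*s*(2*s + 1)*(4*s + 3)*log(4) - 16**s*(2*s + 1)*(4*s + 3) + 2**(2*s + 2)*s**2*(12*s + 9) + 4**s*(2*s + 1)*(4*s + 3) + s**2*(-24*s - 18) + sqrt(2)*s**2*(4*s + 2))/(s**2*(2*s + 1)*(4*s + 3))
  Re(s) > -3/4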